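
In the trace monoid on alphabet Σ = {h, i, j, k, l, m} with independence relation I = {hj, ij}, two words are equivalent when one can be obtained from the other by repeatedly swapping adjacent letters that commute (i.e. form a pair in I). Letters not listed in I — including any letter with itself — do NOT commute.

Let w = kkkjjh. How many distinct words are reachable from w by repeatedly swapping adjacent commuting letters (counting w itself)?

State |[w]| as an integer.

3

0(k) covers ∅
1(k) covers 0:k
2(k) covers 1:k
3(j) covers 2:k
4(j) covers 3:j
5(h) covers 2:k
floor of heap: 0:k
completions by unplaced set U, small U first (add the entries for U minus each lowest piece of U):
  |U|=1: {4}:1  {5}:1
  |U|=2: {3,4}:1  {4,5}:2
  |U|=3: {3,4,5}:3
  |U|=4: {2,3,4,5}:3
  start at 0(k): 3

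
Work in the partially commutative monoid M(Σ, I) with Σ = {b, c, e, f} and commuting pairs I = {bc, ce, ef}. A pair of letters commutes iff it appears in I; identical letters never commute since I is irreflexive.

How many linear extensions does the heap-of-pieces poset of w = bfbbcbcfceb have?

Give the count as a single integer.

#0=b has no predecessor
#1=f depends on [0:b]
#2=b depends on [1:f]
#3=b depends on [2:b]
#4=c depends on [1:f]
#5=b depends on [3:b]
#6=c depends on [4:c]
#7=f depends on [5:b, 6:c]
#8=c depends on [7:f]
#9=e depends on [5:b]
#10=b depends on [7:f, 9:e]
sources: [0:b]
N(rest) = Σ N(rest − s) over sources s of rest; N(one piece) = 1:
  size 1 → [8]=1  [10]=1
  size 2 → [8,10]=2  [9,10]=1
  size 3 → [7,8,10]=2  [8,9,10]=3
  size 4 → [6,7,8,10]=2  [7,8,9,10]=5
  size 5 → [4,6,7,8,10]=2  [5,7,8,9,10]=5  [6,7,8,9,10]=7
  size 6 → [3,5,7,8,9,10]=5  [4,6,7,8,9,10]=9  [5,6,7,8,9,10]=12
  size 7 → [2,3,5,7,8,9,10]=5  [3,5,6,7,8,9,10]=17  [4,5,6,7,8,9,10]=21
  size 8 → [2,3,5,6,7,8,9,10]=22  [3,4,5,6,7,8,9,10]=38
  size 9 → [2,3,4,5,6,7,8,9,10]=60
  first=0(b) contributes 60

60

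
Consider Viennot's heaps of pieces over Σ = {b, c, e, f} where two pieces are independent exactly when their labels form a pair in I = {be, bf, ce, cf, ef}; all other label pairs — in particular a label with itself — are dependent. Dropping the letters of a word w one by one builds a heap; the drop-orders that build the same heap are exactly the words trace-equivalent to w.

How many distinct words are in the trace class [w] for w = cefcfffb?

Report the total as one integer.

drop 0:c onto floor
drop 1:e onto floor
drop 2:f onto floor
drop 3:c onto {0:c}
drop 4:f onto {2:f}
drop 5:f onto {4:f}
drop 6:f onto {5:f}
drop 7:b onto {3:c}
ground layer = {0:c, 1:e, 2:f}
drop-orders for the pieces not yet dropped (sum over which currently-grounded one goes next):
  1 to go: {1} 1  {6} 1  {7} 1
  2 to go: {1,6} 2  {1,7} 2  {3,7} 1  {5,6} 1  {6,7} 2
  3 to go: {0,3,7} 1  {1,3,7} 3  {1,5,6} 3  {1,6,7} 6  {3,6,7} 3  {4,5,6} 1  {5,6,7} 3
  4 to go: {0,1,3,7} 4  {0,3,6,7} 4  {1,3,6,7} 12  {1,4,5,6} 4  {1,5,6,7} 12  {2,4,5,6} 1  {3,5,6,7} 6  {4,5,6,7} 4
  5 to go: {0,1,3,6,7} 20  {0,3,5,6,7} 10  {1,2,4,5,6} 5  {1,3,5,6,7} 30  {1,4,5,6,7} 20  {2,4,5,6,7} 5  {3,4,5,6,7} 10
  6 to go: {0,1,3,5,6,7} 60  {0,3,4,5,6,7} 20  {1,2,4,5,6,7} 30  {1,3,4,5,6,7} 60  {2,3,4,5,6,7} 15
  if 0:c drops first: 105 orders
  if 1:e drops first: 35 orders
  if 2:f drops first: 140 orders
heap linearizations: 280

280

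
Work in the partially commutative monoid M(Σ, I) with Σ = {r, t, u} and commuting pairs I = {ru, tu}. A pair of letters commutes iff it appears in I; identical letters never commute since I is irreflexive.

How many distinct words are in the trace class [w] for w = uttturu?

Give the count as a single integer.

piece 0:u — minimal
piece 1:t — minimal
piece 2:t rests on {1:t}
piece 3:t rests on {2:t}
piece 4:u rests on {0:u}
piece 5:r rests on {3:t}
piece 6:u rests on {4:u}
minimal pieces: {0:u, 1:t}
ways to finish when only these pieces remain (= sum over removing one remaining piece with nothing left below it):
  1 left: {5}→1  {6}→1
  2 left: {3,5}→1  {4,6}→1  {5,6}→2
  3 left: {0,4,6}→1  {2,3,5}→1  {3,5,6}→3  {4,5,6}→3
  4 left: {0,4,5,6}→4  {1,2,3,5}→1  {2,3,5,6}→4  {3,4,5,6}→6
  5 left: {0,3,4,5,6}→10  {1,2,3,5,6}→5  {2,3,4,5,6}→10
  placing 0:u first → 15 extensions
  placing 1:t first → 20 extensions
total linear extensions = 35

35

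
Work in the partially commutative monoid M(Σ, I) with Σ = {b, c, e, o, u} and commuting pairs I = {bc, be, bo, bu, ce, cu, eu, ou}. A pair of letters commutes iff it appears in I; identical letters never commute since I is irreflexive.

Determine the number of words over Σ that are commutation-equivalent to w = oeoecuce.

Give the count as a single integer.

48

piece 0:o — minimal
piece 1:e rests on {0:o}
piece 2:o rests on {1:e}
piece 3:e rests on {2:o}
piece 4:c rests on {2:o}
piece 5:u — minimal
piece 6:c rests on {4:c}
piece 7:e rests on {3:e}
minimal pieces: {0:o, 5:u}
ways to finish when only these pieces remain (= sum over removing one remaining piece with nothing left below it):
  1 left: {5}→1  {6}→1  {7}→1
  2 left: {3,7}→1  {4,6}→1  {5,6}→2  {5,7}→2  {6,7}→2
  3 left: {3,5,7}→3  {3,6,7}→3  {4,5,6}→3  {4,6,7}→3  {5,6,7}→6
  4 left: {3,4,6,7}→6  {3,5,6,7}→12  {4,5,6,7}→12
  5 left: {2,3,4,6,7}→6  {3,4,5,6,7}→30
  6 left: {1,2,3,4,6,7}→6  {2,3,4,5,6,7}→36
  placing 0:o first → 42 extensions
  placing 5:u first → 6 extensions
total linear extensions = 48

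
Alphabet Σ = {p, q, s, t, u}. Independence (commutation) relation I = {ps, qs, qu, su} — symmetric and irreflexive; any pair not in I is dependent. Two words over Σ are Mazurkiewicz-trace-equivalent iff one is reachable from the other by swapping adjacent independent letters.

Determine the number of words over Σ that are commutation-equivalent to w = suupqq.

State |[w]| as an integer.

6

piece 0:s — minimal
piece 1:u — minimal
piece 2:u rests on {1:u}
piece 3:p rests on {2:u}
piece 4:q rests on {3:p}
piece 5:q rests on {4:q}
minimal pieces: {0:s, 1:u}
ways to finish when only these pieces remain (= sum over removing one remaining piece with nothing left below it):
  1 left: {0}→1  {5}→1
  2 left: {0,5}→2  {4,5}→1
  3 left: {0,4,5}→3  {3,4,5}→1
  4 left: {0,3,4,5}→4  {2,3,4,5}→1
  placing 0:s first → 1 extensions
  placing 1:u first → 5 extensions
total linear extensions = 6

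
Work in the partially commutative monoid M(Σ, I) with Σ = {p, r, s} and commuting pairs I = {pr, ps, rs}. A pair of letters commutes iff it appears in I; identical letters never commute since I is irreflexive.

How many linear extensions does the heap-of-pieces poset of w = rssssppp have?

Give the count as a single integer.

piece 0:r — minimal
piece 1:s — minimal
piece 2:s rests on {1:s}
piece 3:s rests on {2:s}
piece 4:s rests on {3:s}
piece 5:p — minimal
piece 6:p rests on {5:p}
piece 7:p rests on {6:p}
minimal pieces: {0:r, 1:s, 5:p}
ways to finish when only these pieces remain (= sum over removing one remaining piece with nothing left below it):
  1 left: {0}→1  {4}→1  {7}→1
  2 left: {0,4}→2  {0,7}→2  {3,4}→1  {4,7}→2  {6,7}→1
  3 left: {0,3,4}→3  {0,4,7}→6  {0,6,7}→3  {2,3,4}→1  {3,4,7}→3  {4,6,7}→3  {5,6,7}→1
  4 left: {0,2,3,4}→4  {0,3,4,7}→12  {0,4,6,7}→12  {0,5,6,7}→4  {1,2,3,4}→1  {2,3,4,7}→4  {3,4,6,7}→6  {4,5,6,7}→4
  5 left: {0,1,2,3,4}→5  {0,2,3,4,7}→20  {0,3,4,6,7}→30  {0,4,5,6,7}→20  {1,2,3,4,7}→5  {2,3,4,6,7}→10  {3,4,5,6,7}→10
  6 left: {0,1,2,3,4,7}→30  {0,2,3,4,6,7}→60  {0,3,4,5,6,7}→60  {1,2,3,4,6,7}→15  {2,3,4,5,6,7}→20
  placing 0:r first → 35 extensions
  placing 1:s first → 140 extensions
  placing 5:p first → 105 extensions
total linear extensions = 280

280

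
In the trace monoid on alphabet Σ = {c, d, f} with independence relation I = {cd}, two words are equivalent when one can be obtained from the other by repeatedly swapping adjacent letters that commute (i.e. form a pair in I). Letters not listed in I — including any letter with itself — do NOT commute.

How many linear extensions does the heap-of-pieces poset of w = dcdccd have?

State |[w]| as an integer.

20

#0=d has no predecessor
#1=c has no predecessor
#2=d depends on [0:d]
#3=c depends on [1:c]
#4=c depends on [3:c]
#5=d depends on [2:d]
sources: [0:d, 1:c]
N(rest) = Σ N(rest − s) over sources s of rest; N(one piece) = 1:
  size 1 → [4]=1  [5]=1
  size 2 → [2,5]=1  [3,4]=1  [4,5]=2
  size 3 → [0,2,5]=1  [1,3,4]=1  [2,4,5]=3  [3,4,5]=3
  size 4 → [0,2,4,5]=4  [1,3,4,5]=4  [2,3,4,5]=6
  first=0(d) contributes 10
  first=1(c) contributes 10
|[w]| = 20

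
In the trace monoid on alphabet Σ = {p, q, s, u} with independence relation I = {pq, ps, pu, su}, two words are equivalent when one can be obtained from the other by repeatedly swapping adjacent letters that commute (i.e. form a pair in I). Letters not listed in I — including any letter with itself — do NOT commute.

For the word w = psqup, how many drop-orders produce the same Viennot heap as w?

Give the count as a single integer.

10

#0=p has no predecessor
#1=s has no predecessor
#2=q depends on [1:s]
#3=u depends on [2:q]
#4=p depends on [0:p]
sources: [0:p, 1:s]
N(rest) = Σ N(rest − s) over sources s of rest; N(one piece) = 1:
  size 1 → [3]=1  [4]=1
  size 2 → [0,4]=1  [2,3]=1  [3,4]=2
  size 3 → [0,3,4]=3  [1,2,3]=1  [2,3,4]=3
  first=0(p) contributes 4
  first=1(s) contributes 6
|[w]| = 10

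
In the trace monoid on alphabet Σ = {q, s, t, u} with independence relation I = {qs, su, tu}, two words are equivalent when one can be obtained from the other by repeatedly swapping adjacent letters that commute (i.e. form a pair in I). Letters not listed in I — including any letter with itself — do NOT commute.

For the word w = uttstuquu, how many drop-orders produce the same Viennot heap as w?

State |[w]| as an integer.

#0=u has no predecessor
#1=t has no predecessor
#2=t depends on [1:t]
#3=s depends on [2:t]
#4=t depends on [3:s]
#5=u depends on [0:u]
#6=q depends on [4:t, 5:u]
#7=u depends on [6:q]
#8=u depends on [7:u]
sources: [0:u, 1:t]
N(rest) = Σ N(rest − s) over sources s of rest; N(one piece) = 1:
  size 1 → [8]=1
  size 2 → [7,8]=1
  size 3 → [6,7,8]=1
  size 4 → [4,6,7,8]=1  [5,6,7,8]=1
  size 5 → [0,5,6,7,8]=1  [3,4,6,7,8]=1  [4,5,6,7,8]=2
  size 6 → [0,4,5,6,7,8]=3  [2,3,4,6,7,8]=1  [3,4,5,6,7,8]=3
  size 7 → [0,3,4,5,6,7,8]=6  [1,2,3,4,6,7,8]=1  [2,3,4,5,6,7,8]=4
  first=0(u) contributes 5
  first=1(t) contributes 10
|[w]| = 15

15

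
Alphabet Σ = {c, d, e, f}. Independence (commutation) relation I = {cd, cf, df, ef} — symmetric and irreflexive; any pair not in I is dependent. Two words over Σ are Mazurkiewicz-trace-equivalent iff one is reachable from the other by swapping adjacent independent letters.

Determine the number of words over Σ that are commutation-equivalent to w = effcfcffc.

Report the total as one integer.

#0=e has no predecessor
#1=f has no predecessor
#2=f depends on [1:f]
#3=c depends on [0:e]
#4=f depends on [2:f]
#5=c depends on [3:c]
#6=f depends on [4:f]
#7=f depends on [6:f]
#8=c depends on [5:c]
sources: [0:e, 1:f]
N(rest) = Σ N(rest − s) over sources s of rest; N(one piece) = 1:
  size 1 → [7]=1  [8]=1
  size 2 → [5,8]=1  [6,7]=1  [7,8]=2
  size 3 → [3,5,8]=1  [4,6,7]=1  [5,7,8]=3  [6,7,8]=3
  size 4 → [0,3,5,8]=1  [2,4,6,7]=1  [3,5,7,8]=4  [4,6,7,8]=4  [5,6,7,8]=6
  size 5 → [0,3,5,7,8]=5  [1,2,4,6,7]=1  [2,4,6,7,8]=5  [3,5,6,7,8]=10  [4,5,6,7,8]=10
  size 6 → [0,3,5,6,7,8]=15  [1,2,4,6,7,8]=6  [2,4,5,6,7,8]=15  [3,4,5,6,7,8]=20
  size 7 → [0,3,4,5,6,7,8]=35  [1,2,4,5,6,7,8]=21  [2,3,4,5,6,7,8]=35
  first=0(e) contributes 56
  first=1(f) contributes 70
|[w]| = 126

126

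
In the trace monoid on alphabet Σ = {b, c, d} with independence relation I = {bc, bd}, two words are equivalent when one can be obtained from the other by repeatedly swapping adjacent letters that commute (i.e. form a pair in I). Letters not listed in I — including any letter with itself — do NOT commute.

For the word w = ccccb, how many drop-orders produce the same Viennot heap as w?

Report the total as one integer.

5

#0=c has no predecessor
#1=c depends on [0:c]
#2=c depends on [1:c]
#3=c depends on [2:c]
#4=b has no predecessor
sources: [0:c, 4:b]
N(rest) = Σ N(rest − s) over sources s of rest; N(one piece) = 1:
  size 1 → [3]=1  [4]=1
  size 2 → [2,3]=1  [3,4]=2
  size 3 → [1,2,3]=1  [2,3,4]=3
  first=0(c) contributes 4
  first=4(b) contributes 1
|[w]| = 5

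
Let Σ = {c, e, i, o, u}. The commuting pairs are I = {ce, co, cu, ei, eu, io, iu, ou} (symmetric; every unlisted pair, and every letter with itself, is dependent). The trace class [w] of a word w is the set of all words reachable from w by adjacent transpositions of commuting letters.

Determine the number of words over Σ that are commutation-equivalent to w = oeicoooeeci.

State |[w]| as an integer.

#0=o has no predecessor
#1=e depends on [0:o]
#2=i has no predecessor
#3=c depends on [2:i]
#4=o depends on [1:e]
#5=o depends on [4:o]
#6=o depends on [5:o]
#7=e depends on [6:o]
#8=e depends on [7:e]
#9=c depends on [3:c]
#10=i depends on [9:c]
sources: [0:o, 2:i]
N(rest) = Σ N(rest − s) over sources s of rest; N(one piece) = 1:
  size 1 → [8]=1  [10]=1
  size 2 → [7,8]=1  [8,10]=2  [9,10]=1
  size 3 → [3,9,10]=1  [6,7,8]=1  [7,8,10]=3  [8,9,10]=3
  size 4 → [2,3,9,10]=1  [3,8,9,10]=4  [5,6,7,8]=1  [6,7,8,10]=4  [7,8,9,10]=6
  size 5 → [2,3,8,9,10]=5  [3,7,8,9,10]=10  [4,5,6,7,8]=1  [5,6,7,8,10]=5  [6,7,8,9,10]=10
  size 6 → [1,4,5,6,7,8]=1  [2,3,7,8,9,10]=15  [3,6,7,8,9,10]=20  [4,5,6,7,8,10]=6  [5,6,7,8,9,10]=15
  size 7 → [0,1,4,5,6,7,8]=1  [1,4,5,6,7,8,10]=7  [2,3,6,7,8,9,10]=35  [3,5,6,7,8,9,10]=35  [4,5,6,7,8,9,10]=21
  size 8 → [0,1,4,5,6,7,8,10]=8  [1,4,5,6,7,8,9,10]=28  [2,3,5,6,7,8,9,10]=70  [3,4,5,6,7,8,9,10]=56
  size 9 → [0,1,4,5,6,7,8,9,10]=36  [1,3,4,5,6,7,8,9,10]=84  [2,3,4,5,6,7,8,9,10]=126
  first=0(o) contributes 210
  first=2(i) contributes 120
|[w]| = 330

330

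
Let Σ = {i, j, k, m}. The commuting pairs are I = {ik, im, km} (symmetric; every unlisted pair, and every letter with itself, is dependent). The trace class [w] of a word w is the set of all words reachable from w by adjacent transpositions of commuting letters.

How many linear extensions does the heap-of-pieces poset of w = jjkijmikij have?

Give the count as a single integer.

piece 0:j — minimal
piece 1:j rests on {0:j}
piece 2:k rests on {1:j}
piece 3:i rests on {1:j}
piece 4:j rests on {2:k, 3:i}
piece 5:m rests on {4:j}
piece 6:i rests on {4:j}
piece 7:k rests on {4:j}
piece 8:i rests on {6:i}
piece 9:j rests on {5:m, 7:k, 8:i}
minimal pieces: {0:j}
ways to finish when only these pieces remain (= sum over removing one remaining piece with nothing left below it):
  1 left: {9}→1
  2 left: {5,9}→1  {7,9}→1  {8,9}→1
  3 left: {5,7,9}→2  {5,8,9}→2  {6,8,9}→1  {7,8,9}→2
  4 left: {5,6,8,9}→3  {5,7,8,9}→6  {6,7,8,9}→3
  5 left: {5,6,7,8,9}→12
  6 left: {4,5,6,7,8,9}→12
  7 left: {2,4,5,6,7,8,9}→12  {3,4,5,6,7,8,9}→12
  8 left: {2,3,4,5,6,7,8,9}→24
  placing 0:j first → 24 extensions

24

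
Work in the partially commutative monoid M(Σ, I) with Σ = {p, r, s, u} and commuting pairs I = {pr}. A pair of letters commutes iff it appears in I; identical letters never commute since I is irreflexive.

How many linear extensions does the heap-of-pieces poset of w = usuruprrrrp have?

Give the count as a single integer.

15

drop 0:u onto floor
drop 1:s onto {0:u}
drop 2:u onto {1:s}
drop 3:r onto {2:u}
drop 4:u onto {3:r}
drop 5:p onto {4:u}
drop 6:r onto {4:u}
drop 7:r onto {6:r}
drop 8:r onto {7:r}
drop 9:r onto {8:r}
drop 10:p onto {5:p}
ground layer = {0:u}
drop-orders for the pieces not yet dropped (sum over which currently-grounded one goes next):
  1 to go: {9} 1  {10} 1
  2 to go: {5,10} 1  {8,9} 1  {9,10} 2
  3 to go: {5,9,10} 3  {7,8,9} 1  {8,9,10} 3
  4 to go: {5,8,9,10} 6  {6,7,8,9} 1  {7,8,9,10} 4
  5 to go: {5,7,8,9,10} 10  {6,7,8,9,10} 5
  6 to go: {5,6,7,8,9,10} 15
  7 to go: {4,5,6,7,8,9,10} 15
  8 to go: {3,4,5,6,7,8,9,10} 15
  9 to go: {2,3,4,5,6,7,8,9,10} 15
  if 0:u drops first: 15 orders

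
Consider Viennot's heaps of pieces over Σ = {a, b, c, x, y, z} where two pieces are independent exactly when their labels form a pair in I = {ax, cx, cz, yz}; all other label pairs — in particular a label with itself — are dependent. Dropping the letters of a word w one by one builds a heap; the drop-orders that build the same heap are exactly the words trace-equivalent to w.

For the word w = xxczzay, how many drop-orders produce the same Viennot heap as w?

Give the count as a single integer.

5

piece 0:x — minimal
piece 1:x rests on {0:x}
piece 2:c — minimal
piece 3:z rests on {1:x}
piece 4:z rests on {3:z}
piece 5:a rests on {2:c, 4:z}
piece 6:y rests on {5:a}
minimal pieces: {0:x, 2:c}
ways to finish when only these pieces remain (= sum over removing one remaining piece with nothing left below it):
  1 left: {6}→1
  2 left: {5,6}→1
  3 left: {2,5,6}→1  {4,5,6}→1
  4 left: {2,4,5,6}→2  {3,4,5,6}→1
  5 left: {1,3,4,5,6}→1  {2,3,4,5,6}→3
  placing 0:x first → 4 extensions
  placing 2:c first → 1 extensions
total linear extensions = 5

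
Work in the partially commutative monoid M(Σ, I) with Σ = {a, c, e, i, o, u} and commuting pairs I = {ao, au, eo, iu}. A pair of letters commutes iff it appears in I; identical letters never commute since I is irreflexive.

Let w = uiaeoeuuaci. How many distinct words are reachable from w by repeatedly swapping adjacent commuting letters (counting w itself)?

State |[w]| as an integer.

#0=u has no predecessor
#1=i has no predecessor
#2=a depends on [1:i]
#3=e depends on [0:u, 2:a]
#4=o depends on [0:u, 1:i]
#5=e depends on [3:e]
#6=u depends on [4:o, 5:e]
#7=u depends on [6:u]
#8=a depends on [5:e]
#9=c depends on [7:u, 8:a]
#10=i depends on [9:c]
sources: [0:u, 1:i]
N(rest) = Σ N(rest − s) over sources s of rest; N(one piece) = 1:
  size 1 → [10]=1
  size 2 → [9,10]=1
  size 3 → [7,9,10]=1  [8,9,10]=1
  size 4 → [6,7,9,10]=1  [7,8,9,10]=2
  size 5 → [4,6,7,9,10]=1  [6,7,8,9,10]=3
  size 6 → [4,6,7,8,9,10]=4  [5,6,7,8,9,10]=3
  size 7 → [3,5,6,7,8,9,10]=3  [4,5,6,7,8,9,10]=7
  size 8 → [2,3,5,6,7,8,9,10]=3  [3,4,5,6,7,8,9,10]=10
  size 9 → [0,3,4,5,6,7,8,9,10]=10  [2,3,4,5,6,7,8,9,10]=13
  first=0(u) contributes 13
  first=1(i) contributes 23
|[w]| = 36

36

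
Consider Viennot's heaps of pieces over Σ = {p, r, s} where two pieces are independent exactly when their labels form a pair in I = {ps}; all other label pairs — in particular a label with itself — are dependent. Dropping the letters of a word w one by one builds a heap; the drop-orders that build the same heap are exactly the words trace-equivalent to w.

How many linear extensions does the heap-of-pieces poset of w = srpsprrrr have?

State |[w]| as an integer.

#0=s has no predecessor
#1=r depends on [0:s]
#2=p depends on [1:r]
#3=s depends on [1:r]
#4=p depends on [2:p]
#5=r depends on [3:s, 4:p]
#6=r depends on [5:r]
#7=r depends on [6:r]
#8=r depends on [7:r]
sources: [0:s]
N(rest) = Σ N(rest − s) over sources s of rest; N(one piece) = 1:
  size 1 → [8]=1
  size 2 → [7,8]=1
  size 3 → [6,7,8]=1
  size 4 → [5,6,7,8]=1
  size 5 → [3,5,6,7,8]=1  [4,5,6,7,8]=1
  size 6 → [2,4,5,6,7,8]=1  [3,4,5,6,7,8]=2
  size 7 → [2,3,4,5,6,7,8]=3
  first=0(s) contributes 3

3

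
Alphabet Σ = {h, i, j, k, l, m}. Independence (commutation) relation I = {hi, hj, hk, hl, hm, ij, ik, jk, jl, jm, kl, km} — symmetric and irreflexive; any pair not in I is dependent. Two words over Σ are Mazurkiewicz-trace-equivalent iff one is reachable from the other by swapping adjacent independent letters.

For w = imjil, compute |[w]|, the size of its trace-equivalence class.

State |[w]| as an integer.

0(i) covers ∅
1(m) covers 0:i
2(j) covers ∅
3(i) covers 1:m
4(l) covers 3:i
floor of heap: 0:i, 2:j
completions by unplaced set U, small U first (add the entries for U minus each lowest piece of U):
  |U|=1: {2}:1  {4}:1
  |U|=2: {2,4}:2  {3,4}:1
  |U|=3: {1,3,4}:1  {2,3,4}:3
  start at 0(i): 4
  start at 2(j): 1
sum over floor = 5

5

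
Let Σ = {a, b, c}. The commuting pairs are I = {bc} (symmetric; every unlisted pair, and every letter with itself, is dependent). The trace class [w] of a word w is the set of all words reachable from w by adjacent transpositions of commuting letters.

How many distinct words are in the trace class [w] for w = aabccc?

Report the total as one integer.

drop 0:a onto floor
drop 1:a onto {0:a}
drop 2:b onto {1:a}
drop 3:c onto {1:a}
drop 4:c onto {3:c}
drop 5:c onto {4:c}
ground layer = {0:a}
drop-orders for the pieces not yet dropped (sum over which currently-grounded one goes next):
  1 to go: {2} 1  {5} 1
  2 to go: {2,5} 2  {4,5} 1
  3 to go: {2,4,5} 3  {3,4,5} 1
  4 to go: {2,3,4,5} 4
  if 0:a drops first: 4 orders

4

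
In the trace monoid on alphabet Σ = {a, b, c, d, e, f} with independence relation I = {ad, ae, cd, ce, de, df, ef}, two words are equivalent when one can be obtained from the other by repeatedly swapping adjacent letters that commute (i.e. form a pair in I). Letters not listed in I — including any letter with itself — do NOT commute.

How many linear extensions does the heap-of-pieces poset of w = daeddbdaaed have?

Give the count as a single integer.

piece 0:d — minimal
piece 1:a — minimal
piece 2:e — minimal
piece 3:d rests on {0:d}
piece 4:d rests on {3:d}
piece 5:b rests on {1:a, 2:e, 4:d}
piece 6:d rests on {5:b}
piece 7:a rests on {5:b}
piece 8:a rests on {7:a}
piece 9:e rests on {5:b}
piece 10:d rests on {6:d}
minimal pieces: {0:d, 1:a, 2:e}
ways to finish when only these pieces remain (= sum over removing one remaining piece with nothing left below it):
  1 left: {8}→1  {9}→1  {10}→1
  2 left: {6,10}→1  {7,8}→1  {8,9}→2  {8,10}→2  {9,10}→2
  3 left: {6,8,10}→3  {6,9,10}→3  {7,8,9}→3  {7,8,10}→3  {8,9,10}→6
  4 left: {6,7,8,10}→6  {6,8,9,10}→12  {7,8,9,10}→12
  5 left: {6,7,8,9,10}→30
  6 left: {5,6,7,8,9,10}→30
  7 left: {1,5,6,7,8,9,10}→30  {2,5,6,7,8,9,10}→30  {4,5,6,7,8,9,10}→30
  8 left: {1,2,5,6,7,8,9,10}→60  {1,4,5,6,7,8,9,10}→60  {2,4,5,6,7,8,9,10}→60  {3,4,5,6,7,8,9,10}→30
  9 left: {0,3,4,5,6,7,8,9,10}→30  {1,2,4,5,6,7,8,9,10}→180  {1,3,4,5,6,7,8,9,10}→90  {2,3,4,5,6,7,8,9,10}→90
  placing 0:d first → 360 extensions
  placing 1:a first → 120 extensions
  placing 2:e first → 120 extensions
total linear extensions = 600

600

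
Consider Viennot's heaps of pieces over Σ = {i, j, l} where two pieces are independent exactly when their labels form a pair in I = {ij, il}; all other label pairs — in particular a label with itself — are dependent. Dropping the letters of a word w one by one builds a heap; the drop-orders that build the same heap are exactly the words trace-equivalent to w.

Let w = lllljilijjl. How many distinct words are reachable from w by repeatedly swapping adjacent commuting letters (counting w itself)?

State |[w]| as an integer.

piece 0:l — minimal
piece 1:l rests on {0:l}
piece 2:l rests on {1:l}
piece 3:l rests on {2:l}
piece 4:j rests on {3:l}
piece 5:i — minimal
piece 6:l rests on {4:j}
piece 7:i rests on {5:i}
piece 8:j rests on {6:l}
piece 9:j rests on {8:j}
piece 10:l rests on {9:j}
minimal pieces: {0:l, 5:i}
ways to finish when only these pieces remain (= sum over removing one remaining piece with nothing left below it):
  1 left: {7}→1  {10}→1
  2 left: {5,7}→1  {7,10}→2  {9,10}→1
  3 left: {5,7,10}→3  {7,9,10}→3  {8,9,10}→1
  4 left: {5,7,9,10}→6  {6,8,9,10}→1  {7,8,9,10}→4
  5 left: {4,6,8,9,10}→1  {5,7,8,9,10}→10  {6,7,8,9,10}→5
  6 left: {3,4,6,8,9,10}→1  {4,6,7,8,9,10}→6  {5,6,7,8,9,10}→15
  7 left: {2,3,4,6,8,9,10}→1  {3,4,6,7,8,9,10}→7  {4,5,6,7,8,9,10}→21
  8 left: {1,2,3,4,6,8,9,10}→1  {2,3,4,6,7,8,9,10}→8  {3,4,5,6,7,8,9,10}→28
  9 left: {0,1,2,3,4,6,8,9,10}→1  {1,2,3,4,6,7,8,9,10}→9  {2,3,4,5,6,7,8,9,10}→36
  placing 0:l first → 45 extensions
  placing 5:i first → 10 extensions
total linear extensions = 55

55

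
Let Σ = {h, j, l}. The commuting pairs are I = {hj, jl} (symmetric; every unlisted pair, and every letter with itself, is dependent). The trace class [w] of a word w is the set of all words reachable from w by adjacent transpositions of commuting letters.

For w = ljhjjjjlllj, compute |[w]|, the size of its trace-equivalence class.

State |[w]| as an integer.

piece 0:l — minimal
piece 1:j — minimal
piece 2:h rests on {0:l}
piece 3:j rests on {1:j}
piece 4:j rests on {3:j}
piece 5:j rests on {4:j}
piece 6:j rests on {5:j}
piece 7:l rests on {2:h}
piece 8:l rests on {7:l}
piece 9:l rests on {8:l}
piece 10:j rests on {6:j}
minimal pieces: {0:l, 1:j}
ways to finish when only these pieces remain (= sum over removing one remaining piece with nothing left below it):
  1 left: {9}→1  {10}→1
  2 left: {6,10}→1  {8,9}→1  {9,10}→2
  3 left: {5,6,10}→1  {6,9,10}→3  {7,8,9}→1  {8,9,10}→3
  4 left: {2,7,8,9}→1  {4,5,6,10}→1  {5,6,9,10}→4  {6,8,9,10}→6  {7,8,9,10}→4
  5 left: {0,2,7,8,9}→1  {2,7,8,9,10}→5  {3,4,5,6,10}→1  {4,5,6,9,10}→5  {5,6,8,9,10}→10  {6,7,8,9,10}→10
  6 left: {0,2,7,8,9,10}→6  {1,3,4,5,6,10}→1  {2,6,7,8,9,10}→15  {3,4,5,6,9,10}→6  {4,5,6,8,9,10}→15  {5,6,7,8,9,10}→20
  7 left: {0,2,6,7,8,9,10}→21  {1,3,4,5,6,9,10}→7  {2,5,6,7,8,9,10}→35  {3,4,5,6,8,9,10}→21  {4,5,6,7,8,9,10}→35
  8 left: {0,2,5,6,7,8,9,10}→56  {1,3,4,5,6,8,9,10}→28  {2,4,5,6,7,8,9,10}→70  {3,4,5,6,7,8,9,10}→56
  9 left: {0,2,4,5,6,7,8,9,10}→126  {1,3,4,5,6,7,8,9,10}→84  {2,3,4,5,6,7,8,9,10}→126
  placing 0:l first → 210 extensions
  placing 1:j first → 252 extensions
total linear extensions = 462

462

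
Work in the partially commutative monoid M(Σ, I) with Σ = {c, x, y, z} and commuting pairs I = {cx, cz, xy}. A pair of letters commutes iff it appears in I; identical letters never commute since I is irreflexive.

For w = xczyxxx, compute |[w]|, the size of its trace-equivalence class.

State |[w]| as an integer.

0(x) covers ∅
1(c) covers ∅
2(z) covers 0:x
3(y) covers 1:c, 2:z
4(x) covers 2:z
5(x) covers 4:x
6(x) covers 5:x
floor of heap: 0:x, 1:c
completions by unplaced set U, small U first (add the entries for U minus each lowest piece of U):
  |U|=1: {3}:1  {6}:1
  |U|=2: {1,3}:1  {3,6}:2  {5,6}:1
  |U|=3: {1,3,6}:3  {3,5,6}:3  {4,5,6}:1
  |U|=4: {1,3,5,6}:6  {3,4,5,6}:4
  |U|=5: {1,3,4,5,6}:10  {2,3,4,5,6}:4
  start at 0(x): 14
  start at 1(c): 4
sum over floor = 18

18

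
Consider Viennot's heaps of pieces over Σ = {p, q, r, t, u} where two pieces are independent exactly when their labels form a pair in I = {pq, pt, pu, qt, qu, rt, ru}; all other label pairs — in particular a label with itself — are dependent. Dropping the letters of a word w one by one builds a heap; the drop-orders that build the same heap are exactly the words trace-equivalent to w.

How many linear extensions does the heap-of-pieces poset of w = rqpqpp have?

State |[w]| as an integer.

10

piece 0:r — minimal
piece 1:q rests on {0:r}
piece 2:p rests on {0:r}
piece 3:q rests on {1:q}
piece 4:p rests on {2:p}
piece 5:p rests on {4:p}
minimal pieces: {0:r}
ways to finish when only these pieces remain (= sum over removing one remaining piece with nothing left below it):
  1 left: {3}→1  {5}→1
  2 left: {1,3}→1  {3,5}→2  {4,5}→1
  3 left: {1,3,5}→3  {2,4,5}→1  {3,4,5}→3
  4 left: {1,3,4,5}→6  {2,3,4,5}→4
  placing 0:r first → 10 extensions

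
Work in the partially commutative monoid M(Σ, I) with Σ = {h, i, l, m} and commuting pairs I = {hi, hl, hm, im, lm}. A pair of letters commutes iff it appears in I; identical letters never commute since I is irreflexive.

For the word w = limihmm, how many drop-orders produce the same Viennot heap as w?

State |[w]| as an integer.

0(l) covers ∅
1(i) covers 0:l
2(m) covers ∅
3(i) covers 1:i
4(h) covers ∅
5(m) covers 2:m
6(m) covers 5:m
floor of heap: 0:l, 2:m, 4:h
completions by unplaced set U, small U first (add the entries for U minus each lowest piece of U):
  |U|=1: {3}:1  {4}:1  {6}:1
  |U|=2: {1,3}:1  {3,4}:2  {3,6}:2  {4,6}:2  {5,6}:1
  |U|=3: {0,1,3}:1  {1,3,4}:3  {1,3,6}:3  {2,5,6}:1  {3,4,6}:6  {3,5,6}:3  {4,5,6}:3
  |U|=4: {0,1,3,4}:4  {0,1,3,6}:4  {1,3,4,6}:12  {1,3,5,6}:6  {2,3,5,6}:4  {2,4,5,6}:4  {3,4,5,6}:12
  |U|=5: {0,1,3,4,6}:20  {0,1,3,5,6}:10  {1,2,3,5,6}:10  {1,3,4,5,6}:30  {2,3,4,5,6}:20
  start at 0(l): 60
  start at 2(m): 60
  start at 4(h): 20
sum over floor = 140

140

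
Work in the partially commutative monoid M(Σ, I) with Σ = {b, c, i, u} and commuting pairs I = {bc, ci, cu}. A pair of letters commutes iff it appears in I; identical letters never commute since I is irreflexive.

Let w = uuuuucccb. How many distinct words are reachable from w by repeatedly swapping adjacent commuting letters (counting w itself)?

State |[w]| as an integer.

84

piece 0:u — minimal
piece 1:u rests on {0:u}
piece 2:u rests on {1:u}
piece 3:u rests on {2:u}
piece 4:u rests on {3:u}
piece 5:c — minimal
piece 6:c rests on {5:c}
piece 7:c rests on {6:c}
piece 8:b rests on {4:u}
minimal pieces: {0:u, 5:c}
ways to finish when only these pieces remain (= sum over removing one remaining piece with nothing left below it):
  1 left: {7}→1  {8}→1
  2 left: {4,8}→1  {6,7}→1  {7,8}→2
  3 left: {3,4,8}→1  {4,7,8}→3  {5,6,7}→1  {6,7,8}→3
  4 left: {2,3,4,8}→1  {3,4,7,8}→4  {4,6,7,8}→6  {5,6,7,8}→4
  5 left: {1,2,3,4,8}→1  {2,3,4,7,8}→5  {3,4,6,7,8}→10  {4,5,6,7,8}→10
  6 left: {0,1,2,3,4,8}→1  {1,2,3,4,7,8}→6  {2,3,4,6,7,8}→15  {3,4,5,6,7,8}→20
  7 left: {0,1,2,3,4,7,8}→7  {1,2,3,4,6,7,8}→21  {2,3,4,5,6,7,8}→35
  placing 0:u first → 56 extensions
  placing 5:c first → 28 extensions
total linear extensions = 84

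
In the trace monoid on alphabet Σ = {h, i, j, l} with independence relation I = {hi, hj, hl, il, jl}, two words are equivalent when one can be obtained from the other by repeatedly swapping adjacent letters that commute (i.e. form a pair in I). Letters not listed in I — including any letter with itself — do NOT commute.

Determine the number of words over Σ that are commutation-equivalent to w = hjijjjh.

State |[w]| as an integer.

#0=h has no predecessor
#1=j has no predecessor
#2=i depends on [1:j]
#3=j depends on [2:i]
#4=j depends on [3:j]
#5=j depends on [4:j]
#6=h depends on [0:h]
sources: [0:h, 1:j]
N(rest) = Σ N(rest − s) over sources s of rest; N(one piece) = 1:
  size 1 → [5]=1  [6]=1
  size 2 → [0,6]=1  [4,5]=1  [5,6]=2
  size 3 → [0,5,6]=3  [3,4,5]=1  [4,5,6]=3
  size 4 → [0,4,5,6]=6  [2,3,4,5]=1  [3,4,5,6]=4
  size 5 → [0,3,4,5,6]=10  [1,2,3,4,5]=1  [2,3,4,5,6]=5
  first=0(h) contributes 6
  first=1(j) contributes 15
|[w]| = 21

21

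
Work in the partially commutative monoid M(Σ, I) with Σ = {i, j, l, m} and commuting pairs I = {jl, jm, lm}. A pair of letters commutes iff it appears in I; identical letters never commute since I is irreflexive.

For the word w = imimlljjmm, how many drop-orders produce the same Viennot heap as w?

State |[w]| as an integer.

210

piece 0:i — minimal
piece 1:m rests on {0:i}
piece 2:i rests on {1:m}
piece 3:m rests on {2:i}
piece 4:l rests on {2:i}
piece 5:l rests on {4:l}
piece 6:j rests on {2:i}
piece 7:j rests on {6:j}
piece 8:m rests on {3:m}
piece 9:m rests on {8:m}
minimal pieces: {0:i}
ways to finish when only these pieces remain (= sum over removing one remaining piece with nothing left below it):
  1 left: {5}→1  {7}→1  {9}→1
  2 left: {4,5}→1  {5,7}→2  {5,9}→2  {6,7}→1  {7,9}→2  {8,9}→1
  3 left: {3,8,9}→1  {4,5,7}→3  {4,5,9}→3  {5,6,7}→3  {5,7,9}→6  {5,8,9}→3  {6,7,9}→3  {7,8,9}→3
  4 left: {3,5,8,9}→4  {3,7,8,9}→4  {4,5,6,7}→6  {4,5,7,9}→12  {4,5,8,9}→6  {5,6,7,9}→12  {5,7,8,9}→12  {6,7,8,9}→6
  5 left: {3,4,5,8,9}→10  {3,5,7,8,9}→20  {3,6,7,8,9}→10  {4,5,6,7,9}→30  {4,5,7,8,9}→30  {5,6,7,8,9}→30
  6 left: {3,4,5,7,8,9}→60  {3,5,6,7,8,9}→60  {4,5,6,7,8,9}→90
  7 left: {3,4,5,6,7,8,9}→210
  8 left: {2,3,4,5,6,7,8,9}→210
  placing 0:i first → 210 extensions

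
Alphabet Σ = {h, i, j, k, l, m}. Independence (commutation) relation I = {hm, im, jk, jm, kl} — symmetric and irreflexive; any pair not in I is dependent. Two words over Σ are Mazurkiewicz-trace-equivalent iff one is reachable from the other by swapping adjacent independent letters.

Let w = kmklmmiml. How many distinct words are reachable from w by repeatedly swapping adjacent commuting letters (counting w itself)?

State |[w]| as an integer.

#0=k has no predecessor
#1=m depends on [0:k]
#2=k depends on [1:m]
#3=l depends on [1:m]
#4=m depends on [2:k, 3:l]
#5=m depends on [4:m]
#6=i depends on [2:k, 3:l]
#7=m depends on [5:m]
#8=l depends on [6:i, 7:m]
sources: [0:k]
N(rest) = Σ N(rest − s) over sources s of rest; N(one piece) = 1:
  size 1 → [8]=1
  size 2 → [6,8]=1  [7,8]=1
  size 3 → [5,7,8]=1  [6,7,8]=2
  size 4 → [4,5,7,8]=1  [5,6,7,8]=3
  size 5 → [4,5,6,7,8]=4
  size 6 → [2,4,5,6,7,8]=4  [3,4,5,6,7,8]=4
  size 7 → [2,3,4,5,6,7,8]=8
  first=0(k) contributes 8

8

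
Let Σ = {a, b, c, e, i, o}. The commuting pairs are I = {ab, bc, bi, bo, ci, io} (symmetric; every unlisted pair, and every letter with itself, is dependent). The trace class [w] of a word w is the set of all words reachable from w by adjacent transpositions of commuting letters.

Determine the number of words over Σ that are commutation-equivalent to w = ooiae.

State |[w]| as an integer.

3

piece 0:o — minimal
piece 1:o rests on {0:o}
piece 2:i — minimal
piece 3:a rests on {1:o, 2:i}
piece 4:e rests on {3:a}
minimal pieces: {0:o, 2:i}
ways to finish when only these pieces remain (= sum over removing one remaining piece with nothing left below it):
  1 left: {4}→1
  2 left: {3,4}→1
  3 left: {1,3,4}→1  {2,3,4}→1
  placing 0:o first → 2 extensions
  placing 2:i first → 1 extensions
total linear extensions = 3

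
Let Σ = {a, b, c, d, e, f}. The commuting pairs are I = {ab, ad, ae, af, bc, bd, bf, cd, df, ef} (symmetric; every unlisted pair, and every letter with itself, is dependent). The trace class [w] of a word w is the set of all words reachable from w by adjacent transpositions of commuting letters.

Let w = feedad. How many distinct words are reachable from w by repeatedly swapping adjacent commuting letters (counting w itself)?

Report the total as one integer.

drop 0:f onto floor
drop 1:e onto floor
drop 2:e onto {1:e}
drop 3:d onto {2:e}
drop 4:a onto floor
drop 5:d onto {3:d}
ground layer = {0:f, 1:e, 4:a}
drop-orders for the pieces not yet dropped (sum over which currently-grounded one goes next):
  1 to go: {0} 1  {4} 1  {5} 1
  2 to go: {0,4} 2  {0,5} 2  {3,5} 1  {4,5} 2
  3 to go: {0,3,5} 3  {0,4,5} 6  {2,3,5} 1  {3,4,5} 3
  4 to go: {0,2,3,5} 4  {0,3,4,5} 12  {1,2,3,5} 1  {2,3,4,5} 4
  if 0:f drops first: 5 orders
  if 1:e drops first: 20 orders
  if 4:a drops first: 5 orders
heap linearizations: 30

30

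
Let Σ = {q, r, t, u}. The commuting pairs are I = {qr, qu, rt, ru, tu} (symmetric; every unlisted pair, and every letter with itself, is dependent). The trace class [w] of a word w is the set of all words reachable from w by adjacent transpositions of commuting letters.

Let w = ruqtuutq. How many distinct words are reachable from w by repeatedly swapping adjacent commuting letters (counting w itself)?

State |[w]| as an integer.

280

piece 0:r — minimal
piece 1:u — minimal
piece 2:q — minimal
piece 3:t rests on {2:q}
piece 4:u rests on {1:u}
piece 5:u rests on {4:u}
piece 6:t rests on {3:t}
piece 7:q rests on {6:t}
minimal pieces: {0:r, 1:u, 2:q}
ways to finish when only these pieces remain (= sum over removing one remaining piece with nothing left below it):
  1 left: {0}→1  {5}→1  {7}→1
  2 left: {0,5}→2  {0,7}→2  {4,5}→1  {5,7}→2  {6,7}→1
  3 left: {0,4,5}→3  {0,5,7}→6  {0,6,7}→3  {1,4,5}→1  {3,6,7}→1  {4,5,7}→3  {5,6,7}→3
  4 left: {0,1,4,5}→4  {0,3,6,7}→4  {0,4,5,7}→12  {0,5,6,7}→12  {1,4,5,7}→4  {2,3,6,7}→1  {3,5,6,7}→4  {4,5,6,7}→6
  5 left: {0,1,4,5,7}→20  {0,2,3,6,7}→5  {0,3,5,6,7}→20  {0,4,5,6,7}→30  {1,4,5,6,7}→10  {2,3,5,6,7}→5  {3,4,5,6,7}→10
  6 left: {0,1,4,5,6,7}→60  {0,2,3,5,6,7}→30  {0,3,4,5,6,7}→60  {1,3,4,5,6,7}→20  {2,3,4,5,6,7}→15
  placing 0:r first → 35 extensions
  placing 1:u first → 105 extensions
  placing 2:q first → 140 extensions
total linear extensions = 280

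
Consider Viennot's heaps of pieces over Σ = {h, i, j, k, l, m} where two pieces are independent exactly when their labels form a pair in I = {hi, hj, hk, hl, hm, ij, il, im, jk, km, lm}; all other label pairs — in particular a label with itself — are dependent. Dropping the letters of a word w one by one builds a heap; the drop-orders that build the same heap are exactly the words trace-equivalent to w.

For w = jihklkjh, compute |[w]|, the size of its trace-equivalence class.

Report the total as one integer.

drop 0:j onto floor
drop 1:i onto floor
drop 2:h onto floor
drop 3:k onto {1:i}
drop 4:l onto {0:j, 3:k}
drop 5:k onto {4:l}
drop 6:j onto {4:l}
drop 7:h onto {2:h}
ground layer = {0:j, 1:i, 2:h}
drop-orders for the pieces not yet dropped (sum over which currently-grounded one goes next):
  1 to go: {5} 1  {6} 1  {7} 1
  2 to go: {2,7} 1  {5,6} 2  {5,7} 2  {6,7} 2
  3 to go: {2,5,7} 3  {2,6,7} 3  {4,5,6} 2  {5,6,7} 6
  4 to go: {0,4,5,6} 2  {2,5,6,7} 12  {3,4,5,6} 2  {4,5,6,7} 8
  5 to go: {0,3,4,5,6} 4  {0,4,5,6,7} 10  {1,3,4,5,6} 2  {2,4,5,6,7} 20  {3,4,5,6,7} 10
  6 to go: {0,1,3,4,5,6} 6  {0,2,4,5,6,7} 30  {0,3,4,5,6,7} 24  {1,3,4,5,6,7} 12  {2,3,4,5,6,7} 30
  if 0:j drops first: 42 orders
  if 1:i drops first: 84 orders
  if 2:h drops first: 42 orders
heap linearizations: 168

168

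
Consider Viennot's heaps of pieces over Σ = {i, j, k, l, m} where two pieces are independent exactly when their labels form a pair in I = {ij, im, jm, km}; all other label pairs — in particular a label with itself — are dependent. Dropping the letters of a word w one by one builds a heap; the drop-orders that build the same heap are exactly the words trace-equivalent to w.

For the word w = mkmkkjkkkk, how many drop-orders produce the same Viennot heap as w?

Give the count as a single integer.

45

piece 0:m — minimal
piece 1:k — minimal
piece 2:m rests on {0:m}
piece 3:k rests on {1:k}
piece 4:k rests on {3:k}
piece 5:j rests on {4:k}
piece 6:k rests on {5:j}
piece 7:k rests on {6:k}
piece 8:k rests on {7:k}
piece 9:k rests on {8:k}
minimal pieces: {0:m, 1:k}
ways to finish when only these pieces remain (= sum over removing one remaining piece with nothing left below it):
  1 left: {2}→1  {9}→1
  2 left: {0,2}→1  {2,9}→2  {8,9}→1
  3 left: {0,2,9}→3  {2,8,9}→3  {7,8,9}→1
  4 left: {0,2,8,9}→6  {2,7,8,9}→4  {6,7,8,9}→1
  5 left: {0,2,7,8,9}→10  {2,6,7,8,9}→5  {5,6,7,8,9}→1
  6 left: {0,2,6,7,8,9}→15  {2,5,6,7,8,9}→6  {4,5,6,7,8,9}→1
  7 left: {0,2,5,6,7,8,9}→21  {2,4,5,6,7,8,9}→7  {3,4,5,6,7,8,9}→1
  8 left: {0,2,4,5,6,7,8,9}→28  {1,3,4,5,6,7,8,9}→1  {2,3,4,5,6,7,8,9}→8
  placing 0:m first → 9 extensions
  placing 1:k first → 36 extensions
total linear extensions = 45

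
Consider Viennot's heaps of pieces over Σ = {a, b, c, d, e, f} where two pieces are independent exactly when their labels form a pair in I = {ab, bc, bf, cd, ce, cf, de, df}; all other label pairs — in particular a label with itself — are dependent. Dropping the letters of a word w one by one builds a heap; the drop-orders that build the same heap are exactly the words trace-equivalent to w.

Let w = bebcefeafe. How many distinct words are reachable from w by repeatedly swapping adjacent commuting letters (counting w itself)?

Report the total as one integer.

piece 0:b — minimal
piece 1:e rests on {0:b}
piece 2:b rests on {1:e}
piece 3:c — minimal
piece 4:e rests on {2:b}
piece 5:f rests on {4:e}
piece 6:e rests on {5:f}
piece 7:a rests on {3:c, 6:e}
piece 8:f rests on {7:a}
piece 9:e rests on {8:f}
minimal pieces: {0:b, 3:c}
ways to finish when only these pieces remain (= sum over removing one remaining piece with nothing left below it):
  1 left: {9}→1
  2 left: {8,9}→1
  3 left: {7,8,9}→1
  4 left: {3,7,8,9}→1  {6,7,8,9}→1
  5 left: {3,6,7,8,9}→2  {5,6,7,8,9}→1
  6 left: {3,5,6,7,8,9}→3  {4,5,6,7,8,9}→1
  7 left: {2,4,5,6,7,8,9}→1  {3,4,5,6,7,8,9}→4
  8 left: {1,2,4,5,6,7,8,9}→1  {2,3,4,5,6,7,8,9}→5
  placing 0:b first → 6 extensions
  placing 3:c first → 1 extensions
total linear extensions = 7

7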